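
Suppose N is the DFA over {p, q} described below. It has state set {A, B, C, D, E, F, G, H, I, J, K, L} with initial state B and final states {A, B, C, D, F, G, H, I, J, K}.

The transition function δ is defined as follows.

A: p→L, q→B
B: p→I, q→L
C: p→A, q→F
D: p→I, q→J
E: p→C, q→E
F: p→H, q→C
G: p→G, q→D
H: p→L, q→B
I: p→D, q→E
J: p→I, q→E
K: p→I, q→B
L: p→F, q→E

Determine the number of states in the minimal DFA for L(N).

6

Reachable states from the start: {A,B,C,D,E,F,H,I,J,L}. Unreachable: {G,K} — drop them.
Initial partition by acceptance: {A,B,C,D,F,H,I,J} | {E,L}.
Refine {A,B,C,D,F,H,I,J} on symbol p: members go to different blocks, giving {B,C,D,F,I,J} and {A,H}.
On input p, block {B,C,D,F,I,J} splits into {B,D,I,J} and {C,F}.
Refine {B,D,I,J} on symbol q: members go to different blocks, giving {B,I,J} and {D}.
Split {B,I,J} by δ(·,p) → {B,J} and {I}.
Stable partition: {B,J} | {E,L} | {A,H} | {C,F} | {D} | {I} — 6 equivalence classes.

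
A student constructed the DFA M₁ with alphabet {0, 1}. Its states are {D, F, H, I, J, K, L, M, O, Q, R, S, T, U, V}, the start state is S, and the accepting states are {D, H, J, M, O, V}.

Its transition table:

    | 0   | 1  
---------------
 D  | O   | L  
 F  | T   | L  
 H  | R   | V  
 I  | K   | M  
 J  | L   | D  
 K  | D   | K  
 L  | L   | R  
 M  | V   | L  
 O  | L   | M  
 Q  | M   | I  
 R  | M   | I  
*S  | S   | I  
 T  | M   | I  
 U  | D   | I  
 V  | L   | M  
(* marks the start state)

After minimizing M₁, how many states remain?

First remove the unreachable states {F,H,J,Q,T,U}; 9 states remain.
Start with accepting vs non-accepting: {D,M,O,V} | {I,K,L,R,S}.
Split {D,M,O,V} by δ(·,0) → {O,V} and {D,M}.
Split {I,K,L,R,S} by δ(·,0) → {I,L,S} and {K,R}.
Refine {I,L,S} on symbol 0: members go to different blocks, giving {L,S} and {I}.
On input 1, block {L,S} splits into {L} and {S}.
Refine {K,R} on symbol 1: members go to different blocks, giving {K} and {R}.
No further refinement is possible. Final partition (7 blocks): {O,V} | {L} | {D,M} | {K} | {I} | {S} | {R}.

7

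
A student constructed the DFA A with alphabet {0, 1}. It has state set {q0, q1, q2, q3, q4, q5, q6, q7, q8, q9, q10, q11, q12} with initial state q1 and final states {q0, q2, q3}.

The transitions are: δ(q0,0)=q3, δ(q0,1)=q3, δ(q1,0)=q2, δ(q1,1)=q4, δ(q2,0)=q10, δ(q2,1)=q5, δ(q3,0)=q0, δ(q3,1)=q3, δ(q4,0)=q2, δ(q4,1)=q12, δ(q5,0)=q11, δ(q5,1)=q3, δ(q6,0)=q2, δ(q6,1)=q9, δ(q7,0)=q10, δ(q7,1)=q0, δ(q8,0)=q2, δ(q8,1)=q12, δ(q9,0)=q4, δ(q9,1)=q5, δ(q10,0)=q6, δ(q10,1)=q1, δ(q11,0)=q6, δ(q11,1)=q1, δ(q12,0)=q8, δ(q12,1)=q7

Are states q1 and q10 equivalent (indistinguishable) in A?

Start with accepting vs non-accepting: {q0,q2,q3} | {q1,q4,q5,q6,q7,q8,q9,q10,q11,q12}.
Refine {q0,q2,q3} on symbol 0: members go to different blocks, giving {q0,q3} and {q2}.
Split {q1,q4,q5,q6,q7,q8,q9,q10,q11,q12} by δ(·,0) → {q5,q7,q9,q10,q11,q12} and {q1,q4,q6,q8}.
Refine {q5,q7,q9,q10,q11,q12} on symbol 0: members go to different blocks, giving {q9,q10,q11,q12} and {q5,q7}.
Split {q9,q10,q11,q12} by δ(·,1) → {q9,q12} and {q10,q11}.
Refine {q1,q4,q6,q8} on symbol 1: members go to different blocks, giving {q4,q6,q8} and {q1}.
Stable partition: {q0,q3} | {q9,q12} | {q2} | {q4,q6,q8} | {q5,q7} | {q10,q11} | {q1} — 7 equivalence classes.
q1 and q10 end up in different blocks, so they are distinguishable. For instance, the string '0' is accepted from only q1.

No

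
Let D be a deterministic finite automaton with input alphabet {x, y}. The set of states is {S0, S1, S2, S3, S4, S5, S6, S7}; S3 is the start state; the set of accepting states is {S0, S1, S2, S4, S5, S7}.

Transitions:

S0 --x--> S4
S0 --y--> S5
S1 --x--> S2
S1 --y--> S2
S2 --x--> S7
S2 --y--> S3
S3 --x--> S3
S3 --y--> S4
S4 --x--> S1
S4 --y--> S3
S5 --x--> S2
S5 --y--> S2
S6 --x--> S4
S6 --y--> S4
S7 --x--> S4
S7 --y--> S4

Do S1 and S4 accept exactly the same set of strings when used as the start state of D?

No

States {S0,S5,S6} cannot be reached from the start state, so discard them.
Start with accepting vs non-accepting: {S1,S2,S4,S7} | {S3}.
On input y, block {S1,S2,S4,S7} splits into {S1,S7} and {S2,S4}.
Stable partition: {S1,S7} | {S3} | {S2,S4} — 3 equivalence classes.
S1 and S4 end up in different blocks, so they are distinguishable. For instance, the string 'y' is accepted from only S1.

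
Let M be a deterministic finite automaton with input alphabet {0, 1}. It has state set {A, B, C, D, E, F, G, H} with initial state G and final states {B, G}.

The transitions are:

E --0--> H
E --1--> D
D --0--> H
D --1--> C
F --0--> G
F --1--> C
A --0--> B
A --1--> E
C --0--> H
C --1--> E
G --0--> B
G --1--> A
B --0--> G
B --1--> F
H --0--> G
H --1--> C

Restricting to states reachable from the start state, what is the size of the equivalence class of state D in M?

Every state is reachable, so we keep all 8.
Initial partition by acceptance: {B,G} | {A,C,D,E,F,H}.
Refine {A,C,D,E,F,H} on symbol 0: members go to different blocks, giving {A,F,H} and {C,D,E}.
No further refinement is possible. Final partition (3 blocks): {B,G} | {A,F,H} | {C,D,E}.
The equivalence class containing D is {C,D,E}, of size 3.

3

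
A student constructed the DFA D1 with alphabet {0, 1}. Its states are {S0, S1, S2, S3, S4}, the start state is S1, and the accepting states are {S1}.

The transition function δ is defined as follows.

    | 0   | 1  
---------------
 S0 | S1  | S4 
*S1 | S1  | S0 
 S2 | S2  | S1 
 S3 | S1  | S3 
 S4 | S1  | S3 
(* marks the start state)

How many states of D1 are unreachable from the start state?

Starting at S1 and following transitions, the reachable set is {S0, S1, S3, S4}. That leaves S2 unreachable — 1 in total.

1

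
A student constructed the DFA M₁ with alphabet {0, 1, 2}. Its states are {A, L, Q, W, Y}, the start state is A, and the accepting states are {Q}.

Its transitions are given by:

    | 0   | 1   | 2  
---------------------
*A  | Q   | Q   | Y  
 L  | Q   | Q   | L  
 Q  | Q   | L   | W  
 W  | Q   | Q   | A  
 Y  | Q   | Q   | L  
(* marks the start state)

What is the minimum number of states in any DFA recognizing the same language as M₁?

2

All states are reachable from the start state.
Start with accepting vs non-accepting: {Q} | {A,L,W,Y}.
No further refinement is possible. Final partition (2 blocks): {Q} | {A,L,W,Y}.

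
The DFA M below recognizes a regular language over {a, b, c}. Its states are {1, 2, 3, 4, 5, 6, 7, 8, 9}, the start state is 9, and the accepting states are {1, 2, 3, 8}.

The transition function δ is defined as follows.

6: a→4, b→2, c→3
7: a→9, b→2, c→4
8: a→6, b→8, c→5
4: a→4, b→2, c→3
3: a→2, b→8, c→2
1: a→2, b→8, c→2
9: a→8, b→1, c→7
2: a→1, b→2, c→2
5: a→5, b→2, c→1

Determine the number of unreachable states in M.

A breadth-first search from the start state visits every state.

0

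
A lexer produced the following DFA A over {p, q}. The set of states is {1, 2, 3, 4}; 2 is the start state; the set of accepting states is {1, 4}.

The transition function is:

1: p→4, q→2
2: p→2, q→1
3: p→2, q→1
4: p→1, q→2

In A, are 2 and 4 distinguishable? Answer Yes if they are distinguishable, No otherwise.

First remove the unreachable states {3}; 3 states remain.
Start with accepting vs non-accepting: {1,4} | {2}.
The partition is now stable with 2 blocks: {1,4} | {2}.
2 and 4 end up in different blocks, so they are distinguishable. For instance, the string 'ε' is accepted from only 4.

Yes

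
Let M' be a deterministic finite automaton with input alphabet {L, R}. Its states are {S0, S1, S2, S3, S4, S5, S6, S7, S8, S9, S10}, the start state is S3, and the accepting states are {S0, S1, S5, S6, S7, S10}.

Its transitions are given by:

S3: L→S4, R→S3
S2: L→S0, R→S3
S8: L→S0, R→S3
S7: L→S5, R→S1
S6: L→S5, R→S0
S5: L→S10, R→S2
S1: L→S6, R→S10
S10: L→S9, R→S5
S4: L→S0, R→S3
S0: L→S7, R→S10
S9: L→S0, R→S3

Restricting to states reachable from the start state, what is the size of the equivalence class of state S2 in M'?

Reachable states from the start: {S0,S1,S2,S3,S4,S5,S6,S7,S9,S10}. Unreachable: {S8} — drop them.
Start with accepting vs non-accepting: {S0,S1,S5,S6,S7,S10} | {S2,S3,S4,S9}.
Split {S0,S1,S5,S6,S7,S10} by δ(·,L) → {S0,S1,S5,S6,S7} and {S10}.
On input L, block {S0,S1,S5,S6,S7} splits into {S0,S1,S6,S7} and {S5}.
Split {S0,S1,S6,S7} by δ(·,L) → {S0,S1} and {S6,S7}.
On input L, block {S2,S3,S4,S9} splits into {S2,S4,S9} and {S3}.
No further refinement is possible. Final partition (6 blocks): {S0,S1} | {S2,S4,S9} | {S10} | {S5} | {S6,S7} | {S3}.
The equivalence class containing S2 is {S2,S4,S9}, of size 3.

3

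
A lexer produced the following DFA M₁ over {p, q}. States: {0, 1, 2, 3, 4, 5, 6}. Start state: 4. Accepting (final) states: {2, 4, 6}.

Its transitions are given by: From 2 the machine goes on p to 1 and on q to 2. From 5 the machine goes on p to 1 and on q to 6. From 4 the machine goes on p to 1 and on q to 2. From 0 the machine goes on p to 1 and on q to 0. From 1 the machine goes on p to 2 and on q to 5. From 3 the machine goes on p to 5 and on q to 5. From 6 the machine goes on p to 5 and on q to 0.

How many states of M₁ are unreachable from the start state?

Starting at 4 and following transitions, the reachable set is {0, 1, 2, 4, 5, 6}. That leaves 3 unreachable — 1 in total.

1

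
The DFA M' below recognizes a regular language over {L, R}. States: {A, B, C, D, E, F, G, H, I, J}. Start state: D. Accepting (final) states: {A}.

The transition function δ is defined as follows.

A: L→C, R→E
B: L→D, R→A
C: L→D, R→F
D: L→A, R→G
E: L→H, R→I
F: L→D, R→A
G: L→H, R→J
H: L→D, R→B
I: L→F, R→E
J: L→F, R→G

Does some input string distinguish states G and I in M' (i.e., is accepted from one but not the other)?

Every state is reachable, so we keep all 10.
Initial partition by acceptance: {A} | {B,C,D,E,F,G,H,I,J}.
On input L, block {B,C,D,E,F,G,H,I,J} splits into {B,C,E,F,G,H,I,J} and {D}.
On input L, block {B,C,E,F,G,H,I,J} splits into {B,C,F,H} and {E,G,I,J}.
Refine {B,C,F,H} on symbol R: members go to different blocks, giving {B,F} and {C,H}.
Refine {E,G,I,J} on symbol L: members go to different blocks, giving {E,G} and {I,J}.
The partition is now stable with 6 blocks: {A} | {B,F} | {D} | {E,G} | {C,H} | {I,J}.
G and I end up in different blocks, so they are distinguishable. For instance, the string 'LR' is accepted from only I.

Yes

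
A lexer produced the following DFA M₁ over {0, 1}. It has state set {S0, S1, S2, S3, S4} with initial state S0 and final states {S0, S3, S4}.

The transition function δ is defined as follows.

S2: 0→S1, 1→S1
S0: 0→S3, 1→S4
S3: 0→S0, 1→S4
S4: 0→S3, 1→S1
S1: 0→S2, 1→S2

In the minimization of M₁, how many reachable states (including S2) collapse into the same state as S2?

2

Start with accepting vs non-accepting: {S0,S3,S4} | {S1,S2}.
On input 1, block {S0,S3,S4} splits into {S0,S3} and {S4}.
The partition is now stable with 3 blocks: {S0,S3} | {S1,S2} | {S4}.
State S2 belongs to the block {S1,S2}, which has 2 states.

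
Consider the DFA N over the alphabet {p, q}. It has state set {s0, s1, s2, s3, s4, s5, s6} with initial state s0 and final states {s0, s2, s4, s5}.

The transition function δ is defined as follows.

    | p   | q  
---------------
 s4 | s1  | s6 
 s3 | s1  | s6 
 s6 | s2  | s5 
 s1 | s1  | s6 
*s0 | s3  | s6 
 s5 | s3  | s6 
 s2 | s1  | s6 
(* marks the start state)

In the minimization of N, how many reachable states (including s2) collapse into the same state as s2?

States {s4} cannot be reached from the start state, so discard them.
P0 = {s0,s2,s5} | {s1,s3,s6}.
Refine {s1,s3,s6} on symbol p: members go to different blocks, giving {s1,s3} and {s6}.
Stable partition: {s0,s2,s5} | {s1,s3} | {s6} — 3 equivalence classes.
State s2 belongs to the block {s0,s2,s5}, which has 3 states.

3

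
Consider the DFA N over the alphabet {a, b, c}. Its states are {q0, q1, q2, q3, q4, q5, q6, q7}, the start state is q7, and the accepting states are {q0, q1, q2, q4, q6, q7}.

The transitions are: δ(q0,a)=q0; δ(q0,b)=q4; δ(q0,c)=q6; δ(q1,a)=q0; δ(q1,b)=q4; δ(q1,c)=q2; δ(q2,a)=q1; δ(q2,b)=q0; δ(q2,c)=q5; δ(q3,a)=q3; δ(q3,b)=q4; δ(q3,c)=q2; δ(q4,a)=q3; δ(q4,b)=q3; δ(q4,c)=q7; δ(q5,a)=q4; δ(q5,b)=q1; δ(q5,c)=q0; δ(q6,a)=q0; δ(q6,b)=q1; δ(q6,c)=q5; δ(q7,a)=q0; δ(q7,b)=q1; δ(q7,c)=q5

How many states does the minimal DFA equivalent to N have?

5

Every state is reachable, so we keep all 8.
Initial partition by acceptance: {q0,q1,q2,q4,q6,q7} | {q3,q5}.
On input a, block {q0,q1,q2,q4,q6,q7} splits into {q0,q1,q2,q6,q7} and {q4}.
On input b, block {q0,q1,q2,q6,q7} splits into {q2,q6,q7} and {q0,q1}.
Refine {q3,q5} on symbol a: members go to different blocks, giving {q3} and {q5}.
The partition is now stable with 5 blocks: {q2,q6,q7} | {q3} | {q4} | {q0,q1} | {q5}.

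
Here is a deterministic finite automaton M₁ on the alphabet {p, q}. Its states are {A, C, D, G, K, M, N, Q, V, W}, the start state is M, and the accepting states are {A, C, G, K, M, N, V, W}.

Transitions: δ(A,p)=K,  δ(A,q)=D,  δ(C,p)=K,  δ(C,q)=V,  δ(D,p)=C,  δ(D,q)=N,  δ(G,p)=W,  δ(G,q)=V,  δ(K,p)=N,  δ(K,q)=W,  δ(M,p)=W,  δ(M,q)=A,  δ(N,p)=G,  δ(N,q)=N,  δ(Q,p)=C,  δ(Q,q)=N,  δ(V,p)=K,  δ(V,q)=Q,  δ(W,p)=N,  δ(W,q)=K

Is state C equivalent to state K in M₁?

Start with accepting vs non-accepting: {A,C,G,K,M,N,V,W} | {D,Q}.
On input q, block {A,C,G,K,M,N,V,W} splits into {C,G,K,M,N,W} and {A,V}.
On input q, block {C,G,K,M,N,W} splits into {K,N,W} and {C,G,M}.
On input p, block {K,N,W} splits into {K,W} and {N}.
The partition is now stable with 5 blocks: {K,W} | {D,Q} | {A,V} | {C,G,M} | {N}.
C and K end up in different blocks, so they are distinguishable. For instance, the string 'qq' is accepted from only K.

No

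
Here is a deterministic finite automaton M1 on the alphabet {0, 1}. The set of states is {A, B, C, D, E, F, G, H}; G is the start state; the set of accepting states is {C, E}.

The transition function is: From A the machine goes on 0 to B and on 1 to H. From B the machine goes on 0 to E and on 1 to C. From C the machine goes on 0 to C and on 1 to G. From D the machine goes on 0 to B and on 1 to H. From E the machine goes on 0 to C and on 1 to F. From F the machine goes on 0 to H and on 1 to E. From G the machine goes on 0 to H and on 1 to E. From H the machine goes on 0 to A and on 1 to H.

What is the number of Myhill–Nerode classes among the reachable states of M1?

First remove the unreachable states {D}; 7 states remain.
Start with accepting vs non-accepting: {C,E} | {A,B,F,G,H}.
Refine {A,B,F,G,H} on symbol 0: members go to different blocks, giving {A,F,G,H} and {B}.
Split {A,F,G,H} by δ(·,0) → {F,G,H} and {A}.
Split {F,G,H} by δ(·,0) → {F,G} and {H}.
The partition is now stable with 5 blocks: {C,E} | {F,G} | {B} | {A} | {H}.

5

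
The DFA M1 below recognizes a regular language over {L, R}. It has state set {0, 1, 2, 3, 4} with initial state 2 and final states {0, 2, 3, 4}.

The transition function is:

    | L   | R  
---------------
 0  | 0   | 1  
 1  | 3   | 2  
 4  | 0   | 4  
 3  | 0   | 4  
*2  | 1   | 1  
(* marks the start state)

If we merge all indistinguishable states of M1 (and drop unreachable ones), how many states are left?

Start with accepting vs non-accepting: {0,2,3,4} | {1}.
On input L, block {0,2,3,4} splits into {0,3,4} and {2}.
On input R, block {0,3,4} splits into {3,4} and {0}.
Stable partition: {3,4} | {1} | {2} | {0} — 4 equivalence classes.

4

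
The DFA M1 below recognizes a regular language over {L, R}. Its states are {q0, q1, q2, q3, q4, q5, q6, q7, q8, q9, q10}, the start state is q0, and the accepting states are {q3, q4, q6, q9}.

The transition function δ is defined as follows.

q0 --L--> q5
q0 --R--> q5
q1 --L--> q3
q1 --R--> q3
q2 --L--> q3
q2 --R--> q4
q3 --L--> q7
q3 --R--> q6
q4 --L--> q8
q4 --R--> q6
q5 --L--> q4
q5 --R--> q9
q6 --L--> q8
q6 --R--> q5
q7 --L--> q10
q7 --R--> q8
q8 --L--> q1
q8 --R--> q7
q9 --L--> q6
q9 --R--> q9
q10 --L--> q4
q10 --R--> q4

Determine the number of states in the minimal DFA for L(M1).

7

First remove the unreachable states {q2}; 10 states remain.
Start with accepting vs non-accepting: {q3,q4,q6,q9} | {q0,q1,q5,q7,q8,q10}.
On input L, block {q3,q4,q6,q9} splits into {q3,q4,q6} and {q9}.
Refine {q3,q4,q6} on symbol R: members go to different blocks, giving {q3,q4} and {q6}.
Refine {q0,q1,q5,q7,q8,q10} on symbol L: members go to different blocks, giving {q0,q7,q8} and {q1,q5,q10}.
Split {q0,q7,q8} by δ(·,R) → {q7,q8} and {q0}.
Refine {q1,q5,q10} on symbol R: members go to different blocks, giving {q1,q10} and {q5}.
No further refinement is possible. Final partition (7 blocks): {q3,q4} | {q7,q8} | {q9} | {q6} | {q1,q10} | {q0} | {q5}.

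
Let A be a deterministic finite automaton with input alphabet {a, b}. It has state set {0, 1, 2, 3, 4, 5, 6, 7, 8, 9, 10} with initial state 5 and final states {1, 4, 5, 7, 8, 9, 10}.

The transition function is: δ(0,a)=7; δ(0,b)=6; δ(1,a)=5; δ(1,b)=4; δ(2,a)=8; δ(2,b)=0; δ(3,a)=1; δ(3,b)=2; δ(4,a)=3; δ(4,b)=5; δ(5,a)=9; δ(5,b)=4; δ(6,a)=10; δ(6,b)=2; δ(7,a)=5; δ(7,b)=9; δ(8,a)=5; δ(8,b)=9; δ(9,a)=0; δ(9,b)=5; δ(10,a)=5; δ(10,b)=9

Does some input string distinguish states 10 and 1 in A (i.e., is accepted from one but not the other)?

No

Initial partition by acceptance: {1,4,5,7,8,9,10} | {0,2,3,6}.
Refine {1,4,5,7,8,9,10} on symbol a: members go to different blocks, giving {1,5,7,8,10} and {4,9}.
Split {1,5,7,8,10} by δ(·,a) → {1,7,8,10} and {5}.
Stable partition: {1,7,8,10} | {0,2,3,6} | {4,9} | {5} — 4 equivalence classes.
10 and 1 lie in the same block of the stable partition, so they are equivalent — no string distinguishes them.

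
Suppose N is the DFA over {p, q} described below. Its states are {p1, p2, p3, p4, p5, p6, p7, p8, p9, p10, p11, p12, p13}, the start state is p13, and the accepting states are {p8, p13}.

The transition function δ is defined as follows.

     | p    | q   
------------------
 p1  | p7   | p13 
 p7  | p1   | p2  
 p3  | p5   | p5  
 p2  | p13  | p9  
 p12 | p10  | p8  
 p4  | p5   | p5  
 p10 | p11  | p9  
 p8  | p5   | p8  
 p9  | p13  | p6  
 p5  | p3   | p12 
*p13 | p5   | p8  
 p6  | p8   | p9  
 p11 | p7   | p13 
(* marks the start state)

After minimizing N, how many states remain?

6

States {p4} cannot be reached from the start state, so discard them.
Initial partition by acceptance: {p8,p13} | {p1,p2,p3,p5,p6,p7,p9,p10,p11,p12}.
On input p, block {p1,p2,p3,p5,p6,p7,p9,p10,p11,p12} splits into {p1,p3,p5,p7,p10,p11,p12} and {p2,p6,p9}.
On input q, block {p1,p3,p5,p7,p10,p11,p12} splits into {p1,p11,p12} and {p3,p5} and {p7,p10}.
On input q, block {p3,p5} splits into {p3} and {p5}.
Stable partition: {p8,p13} | {p1,p11,p12} | {p2,p6,p9} | {p3} | {p7,p10} | {p5} — 6 equivalence classes.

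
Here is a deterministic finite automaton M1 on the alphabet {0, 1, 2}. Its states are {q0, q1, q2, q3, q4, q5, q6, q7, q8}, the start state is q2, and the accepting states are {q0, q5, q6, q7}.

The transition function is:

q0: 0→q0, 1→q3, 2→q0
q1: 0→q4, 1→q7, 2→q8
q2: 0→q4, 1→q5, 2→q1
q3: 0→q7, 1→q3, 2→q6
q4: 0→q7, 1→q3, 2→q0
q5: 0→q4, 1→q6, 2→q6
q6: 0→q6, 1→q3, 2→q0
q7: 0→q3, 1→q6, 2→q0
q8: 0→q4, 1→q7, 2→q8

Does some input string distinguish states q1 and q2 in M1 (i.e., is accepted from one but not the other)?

All states are reachable from the start state.
P0 = {q0,q5,q6,q7} | {q1,q2,q3,q4,q8}.
Refine {q0,q5,q6,q7} on symbol 0: members go to different blocks, giving {q0,q6} and {q5,q7}.
On input 0, block {q1,q2,q3,q4,q8} splits into {q1,q2,q8} and {q3,q4}.
Stable partition: {q0,q6} | {q1,q2,q8} | {q5,q7} | {q3,q4} — 4 equivalence classes.
q1 and q2 lie in the same block of the stable partition, so they are equivalent — no string distinguishes them.

No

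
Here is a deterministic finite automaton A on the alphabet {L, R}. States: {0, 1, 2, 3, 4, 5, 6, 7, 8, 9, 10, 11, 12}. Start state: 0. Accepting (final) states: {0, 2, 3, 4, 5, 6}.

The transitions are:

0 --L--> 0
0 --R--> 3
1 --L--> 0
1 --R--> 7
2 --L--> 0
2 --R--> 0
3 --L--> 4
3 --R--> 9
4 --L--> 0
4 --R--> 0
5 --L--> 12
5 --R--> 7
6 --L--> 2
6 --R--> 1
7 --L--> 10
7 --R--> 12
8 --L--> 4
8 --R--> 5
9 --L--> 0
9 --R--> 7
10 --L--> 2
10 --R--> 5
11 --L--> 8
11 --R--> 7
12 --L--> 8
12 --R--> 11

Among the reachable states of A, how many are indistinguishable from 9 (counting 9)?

First remove the unreachable states {1,6}; 11 states remain.
Initial partition by acceptance: {0,2,3,4,5} | {7,8,9,10,11,12}.
On input L, block {0,2,3,4,5} splits into {0,2,3,4} and {5}.
Split {0,2,3,4} by δ(·,R) → {0,2,4} and {3}.
On input R, block {0,2,4} splits into {2,4} and {0}.
Refine {7,8,9,10,11,12} on symbol L: members go to different blocks, giving {7,11,12} and {8,10} and {9}.
No further refinement is possible. Final partition (7 blocks): {2,4} | {7,11,12} | {5} | {3} | {0} | {8,10} | {9}.
The equivalence class containing 9 is {9}, of size 1.

1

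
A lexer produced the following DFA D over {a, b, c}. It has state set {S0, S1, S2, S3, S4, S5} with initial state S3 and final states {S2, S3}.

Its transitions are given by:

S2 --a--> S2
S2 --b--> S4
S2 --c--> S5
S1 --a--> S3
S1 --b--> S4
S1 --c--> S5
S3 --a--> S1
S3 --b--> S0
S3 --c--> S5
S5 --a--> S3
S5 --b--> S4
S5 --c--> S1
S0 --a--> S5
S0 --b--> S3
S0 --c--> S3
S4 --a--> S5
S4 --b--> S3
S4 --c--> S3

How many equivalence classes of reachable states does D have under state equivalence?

First remove the unreachable states {S2}; 5 states remain.
Initial partition by acceptance: {S3} | {S0,S1,S4,S5}.
Split {S0,S1,S4,S5} by δ(·,a) → {S0,S4} and {S1,S5}.
No further refinement is possible. Final partition (3 blocks): {S3} | {S0,S4} | {S1,S5}.

3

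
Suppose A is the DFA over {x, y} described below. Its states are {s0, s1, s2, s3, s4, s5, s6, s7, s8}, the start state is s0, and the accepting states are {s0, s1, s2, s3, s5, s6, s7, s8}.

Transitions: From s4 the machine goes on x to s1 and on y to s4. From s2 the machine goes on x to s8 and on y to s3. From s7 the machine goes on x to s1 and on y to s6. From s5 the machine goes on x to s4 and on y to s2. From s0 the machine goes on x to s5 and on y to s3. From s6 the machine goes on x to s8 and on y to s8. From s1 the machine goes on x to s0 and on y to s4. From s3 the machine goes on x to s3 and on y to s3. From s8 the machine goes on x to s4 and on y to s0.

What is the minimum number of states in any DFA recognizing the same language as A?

5

Reachable states from the start: {s0,s1,s2,s3,s4,s5,s8}. Unreachable: {s6,s7} — drop them.
Start with accepting vs non-accepting: {s0,s1,s2,s3,s5,s8} | {s4}.
Refine {s0,s1,s2,s3,s5,s8} on symbol x: members go to different blocks, giving {s0,s1,s2,s3} and {s5,s8}.
Refine {s0,s1,s2,s3} on symbol x: members go to different blocks, giving {s0,s2} and {s1,s3}.
Split {s1,s3} by δ(·,x) → {s1} and {s3}.
The partition is now stable with 5 blocks: {s0,s2} | {s4} | {s5,s8} | {s1} | {s3}.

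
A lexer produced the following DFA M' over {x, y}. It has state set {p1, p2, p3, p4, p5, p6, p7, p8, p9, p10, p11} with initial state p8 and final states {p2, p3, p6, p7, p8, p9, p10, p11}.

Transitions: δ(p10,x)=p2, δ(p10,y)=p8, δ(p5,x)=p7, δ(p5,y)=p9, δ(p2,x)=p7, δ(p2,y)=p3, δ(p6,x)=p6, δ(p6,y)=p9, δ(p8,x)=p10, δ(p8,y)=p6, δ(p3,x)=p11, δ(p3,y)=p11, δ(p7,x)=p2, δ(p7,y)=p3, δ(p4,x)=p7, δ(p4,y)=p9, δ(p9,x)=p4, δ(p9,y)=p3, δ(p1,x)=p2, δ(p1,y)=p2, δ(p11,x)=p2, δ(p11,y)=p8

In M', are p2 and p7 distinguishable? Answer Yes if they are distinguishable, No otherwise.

No

First remove the unreachable states {p1,p5}; 9 states remain.
P0 = {p2,p3,p6,p7,p8,p9,p10,p11} | {p4}.
Split {p2,p3,p6,p7,p8,p9,p10,p11} by δ(·,x) → {p2,p3,p6,p7,p8,p10,p11} and {p9}.
On input y, block {p2,p3,p6,p7,p8,p10,p11} splits into {p2,p3,p7,p8,p10,p11} and {p6}.
Refine {p2,p3,p7,p8,p10,p11} on symbol y: members go to different blocks, giving {p2,p3,p7,p10,p11} and {p8}.
Split {p2,p3,p7,p10,p11} by δ(·,y) → {p2,p3,p7} and {p10,p11}.
Split {p2,p3,p7} by δ(·,x) → {p2,p7} and {p3}.
Stable partition: {p2,p7} | {p4} | {p9} | {p6} | {p8} | {p10,p11} | {p3} — 7 equivalence classes.
p2 and p7 lie in the same block of the stable partition, so they are equivalent — no string distinguishes them.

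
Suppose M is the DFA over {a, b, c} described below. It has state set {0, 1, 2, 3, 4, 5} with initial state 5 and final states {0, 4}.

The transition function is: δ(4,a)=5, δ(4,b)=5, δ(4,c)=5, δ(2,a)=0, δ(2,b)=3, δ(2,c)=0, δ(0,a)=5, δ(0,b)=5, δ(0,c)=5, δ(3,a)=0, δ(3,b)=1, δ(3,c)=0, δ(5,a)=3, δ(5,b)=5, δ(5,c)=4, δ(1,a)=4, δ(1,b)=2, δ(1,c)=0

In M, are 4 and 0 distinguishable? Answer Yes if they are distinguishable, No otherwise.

Initial partition by acceptance: {0,4} | {1,2,3,5}.
Refine {1,2,3,5} on symbol a: members go to different blocks, giving {1,2,3} and {5}.
No further refinement is possible. Final partition (3 blocks): {0,4} | {1,2,3} | {5}.
4 and 0 lie in the same block of the stable partition, so they are equivalent — no string distinguishes them.

No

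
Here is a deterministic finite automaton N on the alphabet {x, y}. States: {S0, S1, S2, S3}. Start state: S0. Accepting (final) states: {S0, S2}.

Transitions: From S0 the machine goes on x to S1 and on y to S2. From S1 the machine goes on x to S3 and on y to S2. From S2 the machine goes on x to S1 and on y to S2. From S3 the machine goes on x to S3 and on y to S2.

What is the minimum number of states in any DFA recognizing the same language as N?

P0 = {S0,S2} | {S1,S3}.
Stable partition: {S0,S2} | {S1,S3} — 2 equivalence classes.

2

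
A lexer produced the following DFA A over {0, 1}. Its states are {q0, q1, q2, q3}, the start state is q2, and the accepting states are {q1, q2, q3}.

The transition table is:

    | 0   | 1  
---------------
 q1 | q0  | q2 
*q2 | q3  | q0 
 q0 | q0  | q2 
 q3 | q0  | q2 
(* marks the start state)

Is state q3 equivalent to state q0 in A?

First remove the unreachable states {q1}; 3 states remain.
Start with accepting vs non-accepting: {q2,q3} | {q0}.
Refine {q2,q3} on symbol 0: members go to different blocks, giving {q2} and {q3}.
The partition is now stable with 3 blocks: {q2} | {q0} | {q3}.
q3 and q0 end up in different blocks, so they are distinguishable. For instance, the string 'ε' is accepted from only q3.

No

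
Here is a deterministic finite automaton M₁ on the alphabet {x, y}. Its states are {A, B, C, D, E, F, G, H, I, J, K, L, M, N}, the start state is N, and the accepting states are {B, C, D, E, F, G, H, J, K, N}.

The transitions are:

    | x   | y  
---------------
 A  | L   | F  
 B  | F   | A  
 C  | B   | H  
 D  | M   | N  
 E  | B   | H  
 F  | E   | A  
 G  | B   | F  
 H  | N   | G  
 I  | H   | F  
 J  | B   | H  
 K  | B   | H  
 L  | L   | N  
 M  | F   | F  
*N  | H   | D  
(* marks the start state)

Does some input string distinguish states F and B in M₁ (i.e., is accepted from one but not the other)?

Reachable states from the start: {A,B,D,E,F,G,H,L,M,N}. Unreachable: {C,I,J,K} — drop them.
P0 = {B,D,E,F,G,H,N} | {A,L,M}.
Split {B,D,E,F,G,H,N} by δ(·,x) → {B,E,F,G,H,N} and {D}.
Refine {B,E,F,G,H,N} on symbol y: members go to different blocks, giving {E,G,H} and {B,F} and {N}.
Split {E,G,H} by δ(·,x) → {E,G} and {H}.
Split {E,G} by δ(·,y) → {E} and {G}.
Refine {A,L,M} on symbol x: members go to different blocks, giving {A,L} and {M}.
On input y, block {A,L} splits into {A} and {L}.
On input x, block {B,F} splits into {B} and {F}.
The partition is now stable with 10 blocks: {E} | {A} | {D} | {B} | {N} | {H} | {G} | {M} | {L} | {F}.
F and B end up in different blocks, so they are distinguishable. For instance, the string 'xy' is accepted from only F.

Yes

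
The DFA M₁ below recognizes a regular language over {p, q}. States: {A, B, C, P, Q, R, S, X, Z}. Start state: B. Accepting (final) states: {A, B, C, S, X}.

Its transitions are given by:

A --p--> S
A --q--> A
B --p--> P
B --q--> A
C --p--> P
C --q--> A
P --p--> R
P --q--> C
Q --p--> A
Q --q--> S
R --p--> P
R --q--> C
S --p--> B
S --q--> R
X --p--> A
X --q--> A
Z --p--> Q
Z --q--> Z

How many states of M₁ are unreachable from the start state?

BFS from B reaches {A, B, C, P, R, S}; the 3 state(s) Q, X, Z are never visited.

3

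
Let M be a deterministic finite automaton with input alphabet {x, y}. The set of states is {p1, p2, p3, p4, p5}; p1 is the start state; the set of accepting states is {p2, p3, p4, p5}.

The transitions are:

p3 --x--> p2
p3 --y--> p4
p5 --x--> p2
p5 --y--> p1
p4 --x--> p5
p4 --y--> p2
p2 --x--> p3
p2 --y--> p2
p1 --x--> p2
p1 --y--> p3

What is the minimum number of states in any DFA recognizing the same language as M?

Initial partition by acceptance: {p2,p3,p4,p5} | {p1}.
Refine {p2,p3,p4,p5} on symbol y: members go to different blocks, giving {p2,p3,p4} and {p5}.
Split {p2,p3,p4} by δ(·,x) → {p2,p3} and {p4}.
On input y, block {p2,p3} splits into {p2} and {p3}.
No further refinement is possible. Final partition (5 blocks): {p2} | {p1} | {p5} | {p4} | {p3}.

5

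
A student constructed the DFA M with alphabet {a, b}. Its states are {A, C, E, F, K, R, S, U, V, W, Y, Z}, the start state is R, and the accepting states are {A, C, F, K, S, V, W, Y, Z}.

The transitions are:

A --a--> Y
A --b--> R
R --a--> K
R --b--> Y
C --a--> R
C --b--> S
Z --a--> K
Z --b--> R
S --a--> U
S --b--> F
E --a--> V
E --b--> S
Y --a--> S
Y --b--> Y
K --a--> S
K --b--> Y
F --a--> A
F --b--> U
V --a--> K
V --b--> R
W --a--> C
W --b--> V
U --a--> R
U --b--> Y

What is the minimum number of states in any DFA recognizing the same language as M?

6

States {C,E,V,W,Z} cannot be reached from the start state, so discard them.
Start with accepting vs non-accepting: {A,F,K,S,Y} | {R,U}.
Refine {A,F,K,S,Y} on symbol a: members go to different blocks, giving {A,F,K,Y} and {S}.
Split {A,F,K,Y} by δ(·,a) → {A,F} and {K,Y}.
Refine {A,F} on symbol a: members go to different blocks, giving {A} and {F}.
Refine {R,U} on symbol a: members go to different blocks, giving {U} and {R}.
The partition is now stable with 6 blocks: {A} | {U} | {S} | {K,Y} | {F} | {R}.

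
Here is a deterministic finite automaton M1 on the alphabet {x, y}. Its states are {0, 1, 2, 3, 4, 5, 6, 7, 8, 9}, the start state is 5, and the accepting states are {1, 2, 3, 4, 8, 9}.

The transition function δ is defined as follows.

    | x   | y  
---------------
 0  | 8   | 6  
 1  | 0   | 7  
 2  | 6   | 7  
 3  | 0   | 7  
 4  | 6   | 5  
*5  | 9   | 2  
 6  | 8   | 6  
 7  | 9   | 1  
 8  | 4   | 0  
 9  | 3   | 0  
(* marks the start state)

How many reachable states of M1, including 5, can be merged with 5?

2

Start with accepting vs non-accepting: {1,2,3,4,8,9} | {0,5,6,7}.
Split {1,2,3,4,8,9} by δ(·,x) → {1,2,3,4} and {8,9}.
On input y, block {0,5,6,7} splits into {0,6} and {5,7}.
The partition is now stable with 4 blocks: {1,2,3,4} | {0,6} | {8,9} | {5,7}.
The equivalence class containing 5 is {5,7}, of size 2.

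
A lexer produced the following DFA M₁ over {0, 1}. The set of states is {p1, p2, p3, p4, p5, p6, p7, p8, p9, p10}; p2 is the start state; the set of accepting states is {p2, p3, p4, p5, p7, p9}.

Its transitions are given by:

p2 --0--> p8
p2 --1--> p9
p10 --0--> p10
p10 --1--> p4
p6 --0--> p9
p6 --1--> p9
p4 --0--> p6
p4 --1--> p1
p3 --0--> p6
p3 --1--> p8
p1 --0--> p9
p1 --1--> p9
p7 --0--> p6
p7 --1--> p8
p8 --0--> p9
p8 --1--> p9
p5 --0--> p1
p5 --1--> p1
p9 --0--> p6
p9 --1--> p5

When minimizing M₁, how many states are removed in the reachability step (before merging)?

4

No path from p2 leads to p3, p4, p7, p10; the other 6 states are all reachable.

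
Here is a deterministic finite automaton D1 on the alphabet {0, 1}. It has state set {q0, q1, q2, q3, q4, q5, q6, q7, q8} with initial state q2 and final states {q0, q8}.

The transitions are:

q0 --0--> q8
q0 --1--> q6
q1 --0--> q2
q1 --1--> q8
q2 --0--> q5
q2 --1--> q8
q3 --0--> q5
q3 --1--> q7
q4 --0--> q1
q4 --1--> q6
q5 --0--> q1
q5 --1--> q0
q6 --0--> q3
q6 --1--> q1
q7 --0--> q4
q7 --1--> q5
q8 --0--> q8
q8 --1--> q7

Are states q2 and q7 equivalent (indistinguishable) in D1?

No

All states are reachable from the start state.
Start with accepting vs non-accepting: {q0,q8} | {q1,q2,q3,q4,q5,q6,q7}.
Refine {q1,q2,q3,q4,q5,q6,q7} on symbol 1: members go to different blocks, giving {q3,q4,q6,q7} and {q1,q2,q5}.
On input 0, block {q3,q4,q6,q7} splits into {q3,q4} and {q6,q7}.
Stable partition: {q0,q8} | {q3,q4} | {q1,q2,q5} | {q6,q7} — 4 equivalence classes.
q2 and q7 end up in different blocks, so they are distinguishable. For instance, the string '1' is accepted from only q2.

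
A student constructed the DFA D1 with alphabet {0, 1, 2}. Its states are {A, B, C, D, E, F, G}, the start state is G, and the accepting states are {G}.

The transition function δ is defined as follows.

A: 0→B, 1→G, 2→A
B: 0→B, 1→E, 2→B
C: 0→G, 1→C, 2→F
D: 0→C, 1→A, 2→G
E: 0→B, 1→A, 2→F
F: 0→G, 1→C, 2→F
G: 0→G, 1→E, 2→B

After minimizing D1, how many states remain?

First remove the unreachable states {D}; 6 states remain.
Initial partition by acceptance: {G} | {A,B,C,E,F}.
On input 0, block {A,B,C,E,F} splits into {A,B,E} and {C,F}.
Split {A,B,E} by δ(·,1) → {B,E} and {A}.
Split {B,E} by δ(·,1) → {B} and {E}.
Stable partition: {G} | {B} | {C,F} | {A} | {E} — 5 equivalence classes.

5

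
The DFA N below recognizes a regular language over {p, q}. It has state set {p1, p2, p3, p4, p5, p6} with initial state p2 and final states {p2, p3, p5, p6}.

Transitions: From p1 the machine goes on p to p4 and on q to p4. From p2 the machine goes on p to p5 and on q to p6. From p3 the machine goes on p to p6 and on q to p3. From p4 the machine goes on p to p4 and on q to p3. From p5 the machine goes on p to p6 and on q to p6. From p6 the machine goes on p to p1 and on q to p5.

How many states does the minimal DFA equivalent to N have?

6

Every state is reachable, so we keep all 6.
Initial partition by acceptance: {p2,p3,p5,p6} | {p1,p4}.
On input p, block {p2,p3,p5,p6} splits into {p2,p3,p5} and {p6}.
Split {p2,p3,p5} by δ(·,p) → {p3,p5} and {p2}.
On input q, block {p3,p5} splits into {p3} and {p5}.
On input q, block {p1,p4} splits into {p1} and {p4}.
No further refinement is possible. Final partition (6 blocks): {p3} | {p1} | {p6} | {p2} | {p5} | {p4}.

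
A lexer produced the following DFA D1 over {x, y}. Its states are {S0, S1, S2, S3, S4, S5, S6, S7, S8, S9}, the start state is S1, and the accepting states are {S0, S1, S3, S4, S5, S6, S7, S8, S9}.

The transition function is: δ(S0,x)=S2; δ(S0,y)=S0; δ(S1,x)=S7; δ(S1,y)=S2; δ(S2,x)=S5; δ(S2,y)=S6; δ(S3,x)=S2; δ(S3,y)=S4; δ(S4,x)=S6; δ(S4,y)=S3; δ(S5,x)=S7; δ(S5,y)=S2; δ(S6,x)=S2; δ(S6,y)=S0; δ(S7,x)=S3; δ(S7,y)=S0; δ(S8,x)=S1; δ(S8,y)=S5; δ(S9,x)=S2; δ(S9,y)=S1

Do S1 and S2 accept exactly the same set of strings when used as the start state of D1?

Reachable states from the start: {S0,S1,S2,S3,S4,S5,S6,S7}. Unreachable: {S8,S9} — drop them.
Start with accepting vs non-accepting: {S0,S1,S3,S4,S5,S6,S7} | {S2}.
On input x, block {S0,S1,S3,S4,S5,S6,S7} splits into {S1,S4,S5,S7} and {S0,S3,S6}.
Split {S1,S4,S5,S7} by δ(·,x) → {S1,S5} and {S4,S7}.
Refine {S0,S3,S6} on symbol y: members go to different blocks, giving {S0,S6} and {S3}.
Refine {S4,S7} on symbol x: members go to different blocks, giving {S4} and {S7}.
Stable partition: {S1,S5} | {S2} | {S0,S6} | {S4} | {S3} | {S7} — 6 equivalence classes.
S1 and S2 end up in different blocks, so they are distinguishable. For instance, the string 'ε' is accepted from only S1.

No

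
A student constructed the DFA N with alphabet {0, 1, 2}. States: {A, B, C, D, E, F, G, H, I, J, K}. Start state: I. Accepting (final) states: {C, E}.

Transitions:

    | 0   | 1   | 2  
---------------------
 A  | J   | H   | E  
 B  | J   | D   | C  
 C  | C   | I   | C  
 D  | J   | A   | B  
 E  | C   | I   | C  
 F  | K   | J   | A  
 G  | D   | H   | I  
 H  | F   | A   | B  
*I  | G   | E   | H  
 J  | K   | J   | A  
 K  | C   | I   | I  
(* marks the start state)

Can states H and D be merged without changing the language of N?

Every state is reachable, so we keep all 11.
Start with accepting vs non-accepting: {C,E} | {A,B,D,F,G,H,I,J,K}.
Refine {A,B,D,F,G,H,I,J,K} on symbol 0: members go to different blocks, giving {A,B,D,F,G,H,I,J} and {K}.
Refine {A,B,D,F,G,H,I,J} on symbol 0: members go to different blocks, giving {A,B,D,G,H,I} and {F,J}.
On input 0, block {A,B,D,G,H,I} splits into {A,B,D,H} and {G,I}.
Split {A,B,D,H} by δ(·,2) → {A,B} and {D,H}.
On input 0, block {G,I} splits into {G} and {I}.
The partition is now stable with 7 blocks: {C,E} | {A,B} | {K} | {F,J} | {G} | {D,H} | {I}.
H and D lie in the same block of the stable partition, so they are equivalent — no string distinguishes them.

Yes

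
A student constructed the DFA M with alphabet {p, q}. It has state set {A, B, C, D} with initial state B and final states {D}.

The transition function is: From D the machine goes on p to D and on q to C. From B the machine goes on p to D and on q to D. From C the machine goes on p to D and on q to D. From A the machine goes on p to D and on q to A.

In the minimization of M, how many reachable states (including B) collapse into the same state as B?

2

First remove the unreachable states {A}; 3 states remain.
P0 = {D} | {B,C}.
Stable partition: {D} | {B,C} — 2 equivalence classes.
State B belongs to the block {B,C}, which has 2 states.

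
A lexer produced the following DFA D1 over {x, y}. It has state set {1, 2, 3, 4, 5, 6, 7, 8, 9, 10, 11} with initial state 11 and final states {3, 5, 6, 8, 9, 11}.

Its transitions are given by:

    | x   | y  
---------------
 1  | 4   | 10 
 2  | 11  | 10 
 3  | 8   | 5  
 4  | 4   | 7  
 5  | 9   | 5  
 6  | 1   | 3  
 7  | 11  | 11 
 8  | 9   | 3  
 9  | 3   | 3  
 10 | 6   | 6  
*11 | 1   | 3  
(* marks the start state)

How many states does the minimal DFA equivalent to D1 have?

First remove the unreachable states {2}; 10 states remain.
Initial partition by acceptance: {3,5,6,8,9,11} | {1,4,7,10}.
Split {3,5,6,8,9,11} by δ(·,x) → {3,5,8,9} and {6,11}.
On input x, block {1,4,7,10} splits into {1,4} and {7,10}.
The partition is now stable with 4 blocks: {3,5,8,9} | {1,4} | {6,11} | {7,10}.

4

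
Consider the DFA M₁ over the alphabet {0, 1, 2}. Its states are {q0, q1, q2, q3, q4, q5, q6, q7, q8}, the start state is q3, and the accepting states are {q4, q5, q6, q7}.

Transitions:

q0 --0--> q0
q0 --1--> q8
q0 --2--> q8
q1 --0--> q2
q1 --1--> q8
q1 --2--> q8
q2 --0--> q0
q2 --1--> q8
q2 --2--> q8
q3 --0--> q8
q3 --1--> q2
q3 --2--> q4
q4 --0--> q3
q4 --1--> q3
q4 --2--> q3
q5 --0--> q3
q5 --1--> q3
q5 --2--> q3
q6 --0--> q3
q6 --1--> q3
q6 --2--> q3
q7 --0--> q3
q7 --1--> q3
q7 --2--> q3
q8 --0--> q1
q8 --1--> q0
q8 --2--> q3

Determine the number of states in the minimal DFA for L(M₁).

4

Reachable states from the start: {q0,q1,q2,q3,q4,q8}. Unreachable: {q5,q6,q7} — drop them.
P0 = {q4} | {q0,q1,q2,q3,q8}.
Refine {q0,q1,q2,q3,q8} on symbol 2: members go to different blocks, giving {q0,q1,q2,q8} and {q3}.
Split {q0,q1,q2,q8} by δ(·,2) → {q0,q1,q2} and {q8}.
No further refinement is possible. Final partition (4 blocks): {q4} | {q0,q1,q2} | {q3} | {q8}.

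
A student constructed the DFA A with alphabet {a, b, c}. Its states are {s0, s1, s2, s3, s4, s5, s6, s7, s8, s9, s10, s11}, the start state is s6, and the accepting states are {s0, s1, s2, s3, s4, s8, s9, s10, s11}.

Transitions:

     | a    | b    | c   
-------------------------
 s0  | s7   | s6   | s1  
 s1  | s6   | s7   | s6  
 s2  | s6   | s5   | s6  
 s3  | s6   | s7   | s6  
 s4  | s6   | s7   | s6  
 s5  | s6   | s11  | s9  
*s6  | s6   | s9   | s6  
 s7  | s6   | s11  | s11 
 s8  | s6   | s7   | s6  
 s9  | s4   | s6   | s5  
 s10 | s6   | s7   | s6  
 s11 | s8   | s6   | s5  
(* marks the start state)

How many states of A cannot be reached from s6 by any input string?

No path from s6 leads to s0, s1, s2, s3, s10; the other 7 states are all reachable.

5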